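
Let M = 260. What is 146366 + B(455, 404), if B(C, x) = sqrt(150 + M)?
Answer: 146366 + sqrt(410) ≈ 1.4639e+5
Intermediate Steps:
B(C, x) = sqrt(410) (B(C, x) = sqrt(150 + 260) = sqrt(410))
146366 + B(455, 404) = 146366 + sqrt(410)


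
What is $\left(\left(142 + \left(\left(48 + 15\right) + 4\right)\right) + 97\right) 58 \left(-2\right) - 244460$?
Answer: $-279956$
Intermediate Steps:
$\left(\left(142 + \left(\left(48 + 15\right) + 4\right)\right) + 97\right) 58 \left(-2\right) - 244460 = \left(\left(142 + \left(63 + 4\right)\right) + 97\right) \left(-116\right) - 244460 = \left(\left(142 + 67\right) + 97\right) \left(-116\right) - 244460 = \left(209 + 97\right) \left(-116\right) - 244460 = 306 \left(-116\right) - 244460 = -35496 - 244460 = -279956$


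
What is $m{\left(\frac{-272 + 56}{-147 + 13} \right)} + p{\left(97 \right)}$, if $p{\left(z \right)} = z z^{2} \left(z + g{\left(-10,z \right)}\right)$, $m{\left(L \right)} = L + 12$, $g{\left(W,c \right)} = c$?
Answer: $\frac{11862924566}{67} \approx 1.7706 \cdot 10^{8}$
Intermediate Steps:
$m{\left(L \right)} = 12 + L$
$p{\left(z \right)} = 2 z^{4}$ ($p{\left(z \right)} = z z^{2} \left(z + z\right) = z^{3} \cdot 2 z = 2 z^{4}$)
$m{\left(\frac{-272 + 56}{-147 + 13} \right)} + p{\left(97 \right)} = \left(12 + \frac{-272 + 56}{-147 + 13}\right) + 2 \cdot 97^{4} = \left(12 - \frac{216}{-134}\right) + 2 \cdot 88529281 = \left(12 - - \frac{108}{67}\right) + 177058562 = \left(12 + \frac{108}{67}\right) + 177058562 = \frac{912}{67} + 177058562 = \frac{11862924566}{67}$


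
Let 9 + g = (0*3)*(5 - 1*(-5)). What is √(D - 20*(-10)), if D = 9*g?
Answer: √119 ≈ 10.909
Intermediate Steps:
g = -9 (g = -9 + (0*3)*(5 - 1*(-5)) = -9 + 0*(5 + 5) = -9 + 0*10 = -9 + 0 = -9)
D = -81 (D = 9*(-9) = -81)
√(D - 20*(-10)) = √(-81 - 20*(-10)) = √(-81 + 200) = √119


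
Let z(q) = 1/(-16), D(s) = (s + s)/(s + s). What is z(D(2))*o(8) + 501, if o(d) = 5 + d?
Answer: 8003/16 ≈ 500.19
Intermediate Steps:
D(s) = 1 (D(s) = (2*s)/((2*s)) = (2*s)*(1/(2*s)) = 1)
z(q) = -1/16
z(D(2))*o(8) + 501 = -(5 + 8)/16 + 501 = -1/16*13 + 501 = -13/16 + 501 = 8003/16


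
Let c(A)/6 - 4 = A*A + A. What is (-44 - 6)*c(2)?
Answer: -3000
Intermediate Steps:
c(A) = 24 + 6*A + 6*A² (c(A) = 24 + 6*(A*A + A) = 24 + 6*(A² + A) = 24 + 6*(A + A²) = 24 + (6*A + 6*A²) = 24 + 6*A + 6*A²)
(-44 - 6)*c(2) = (-44 - 6)*(24 + 6*2 + 6*2²) = -50*(24 + 12 + 6*4) = -50*(24 + 12 + 24) = -50*60 = -3000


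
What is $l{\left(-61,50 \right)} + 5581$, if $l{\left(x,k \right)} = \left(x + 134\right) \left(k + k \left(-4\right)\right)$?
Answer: $-5369$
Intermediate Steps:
$l{\left(x,k \right)} = - 3 k \left(134 + x\right)$ ($l{\left(x,k \right)} = \left(134 + x\right) \left(k - 4 k\right) = \left(134 + x\right) \left(- 3 k\right) = - 3 k \left(134 + x\right)$)
$l{\left(-61,50 \right)} + 5581 = \left(-3\right) 50 \left(134 - 61\right) + 5581 = \left(-3\right) 50 \cdot 73 + 5581 = -10950 + 5581 = -5369$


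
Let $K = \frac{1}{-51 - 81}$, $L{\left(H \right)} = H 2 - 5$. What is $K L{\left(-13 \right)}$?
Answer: $\frac{31}{132} \approx 0.23485$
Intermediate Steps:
$L{\left(H \right)} = -5 + 2 H$ ($L{\left(H \right)} = 2 H - 5 = -5 + 2 H$)
$K = - \frac{1}{132}$ ($K = \frac{1}{-132} = - \frac{1}{132} \approx -0.0075758$)
$K L{\left(-13 \right)} = - \frac{-5 + 2 \left(-13\right)}{132} = - \frac{-5 - 26}{132} = \left(- \frac{1}{132}\right) \left(-31\right) = \frac{31}{132}$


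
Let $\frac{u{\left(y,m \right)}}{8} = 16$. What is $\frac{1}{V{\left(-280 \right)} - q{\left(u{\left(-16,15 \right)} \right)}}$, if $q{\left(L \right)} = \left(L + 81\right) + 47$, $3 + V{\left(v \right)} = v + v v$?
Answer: $\frac{1}{77861} \approx 1.2843 \cdot 10^{-5}$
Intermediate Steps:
$u{\left(y,m \right)} = 128$ ($u{\left(y,m \right)} = 8 \cdot 16 = 128$)
$V{\left(v \right)} = -3 + v + v^{2}$ ($V{\left(v \right)} = -3 + \left(v + v v\right) = -3 + \left(v + v^{2}\right) = -3 + v + v^{2}$)
$q{\left(L \right)} = 128 + L$ ($q{\left(L \right)} = \left(81 + L\right) + 47 = 128 + L$)
$\frac{1}{V{\left(-280 \right)} - q{\left(u{\left(-16,15 \right)} \right)}} = \frac{1}{\left(-3 - 280 + \left(-280\right)^{2}\right) - \left(128 + 128\right)} = \frac{1}{\left(-3 - 280 + 78400\right) - 256} = \frac{1}{78117 - 256} = \frac{1}{77861}$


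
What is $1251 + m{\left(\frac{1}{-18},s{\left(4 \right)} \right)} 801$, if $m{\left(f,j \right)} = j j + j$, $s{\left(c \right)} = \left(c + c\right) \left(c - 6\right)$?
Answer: $193491$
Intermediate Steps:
$s{\left(c \right)} = 2 c \left(-6 + c\right)$
$m{\left(f,j \right)} = j + j^{2}$ ($m{\left(f,j \right)} = j^{2} + j = j + j^{2}$)
$1251 + m{\left(\frac{1}{-18},s{\left(4 \right)} \right)} 801 = 1251 + 2 \cdot 4 \left(-6 + 4\right) \left(1 + 2 \cdot 4 \left(-6 + 4\right)\right) 801 = 1251 + 2 \cdot 4 \left(-2\right) \left(1 + 2 \cdot 4 \left(-2\right)\right) 801 = 1251 + - 16 \left(1 - 16\right) 801 = 1251 + \left(-16\right) \left(-15\right) 801 = 1251 + 240 \cdot 801 = 1251 + 192240 = 193491$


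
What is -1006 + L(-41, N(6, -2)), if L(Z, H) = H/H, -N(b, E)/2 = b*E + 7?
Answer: -1005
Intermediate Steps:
N(b, E) = -14 - 2*E*b (N(b, E) = -2*(b*E + 7) = -2*(E*b + 7) = -2*(7 + E*b) = -14 - 2*E*b)
L(Z, H) = 1
-1006 + L(-41, N(6, -2)) = -1006 + 1 = -1005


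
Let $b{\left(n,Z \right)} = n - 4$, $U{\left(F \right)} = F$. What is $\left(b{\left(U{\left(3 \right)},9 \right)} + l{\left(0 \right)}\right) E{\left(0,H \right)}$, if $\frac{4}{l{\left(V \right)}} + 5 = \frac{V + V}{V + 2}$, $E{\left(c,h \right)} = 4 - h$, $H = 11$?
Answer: $\frac{63}{5} \approx 12.6$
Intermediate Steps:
$b{\left(n,Z \right)} = -4 + n$
$l{\left(V \right)} = \frac{4}{-5 + \frac{2 V}{2 + V}}$ ($l{\left(V \right)} = \frac{4}{-5 + \frac{V + V}{V + 2}} = \frac{4}{-5 + \frac{2 V}{2 + V}}$)
$\left(b{\left(U{\left(3 \right)},9 \right)} + l{\left(0 \right)}\right) E{\left(0,H \right)} = \left(\left(-4 + 3\right) + \frac{4 \left(-2 - 0\right)}{10 + 3 \cdot 0}\right) \left(4 - 11\right) = \left(-1 + \frac{4 \left(-2 + 0\right)}{10 + 0}\right) \left(4 - 11\right) = \left(-1 + 4 \cdot \frac{1}{10} \left(-2\right)\right) \left(-7\right) = \left(-1 - \frac{4}{5}\right) \left(-7\right) = \left(- \frac{9}{5}\right) \left(-7\right) = \frac{63}{5}$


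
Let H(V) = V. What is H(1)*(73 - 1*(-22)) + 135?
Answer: 230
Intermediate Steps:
H(1)*(73 - 1*(-22)) + 135 = 1*(73 - 1*(-22)) + 135 = 1*(73 + 22) + 135 = 1*95 + 135 = 95 + 135 = 230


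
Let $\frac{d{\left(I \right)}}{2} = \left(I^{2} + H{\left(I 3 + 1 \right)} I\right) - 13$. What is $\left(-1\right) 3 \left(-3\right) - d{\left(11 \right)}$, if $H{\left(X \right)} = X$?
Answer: $-955$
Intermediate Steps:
$d{\left(I \right)} = -26 + 2 I^{2} + 2 I \left(1 + 3 I\right)$ ($d{\left(I \right)} = 2 \left(\left(I^{2} + \left(I 3 + 1\right) I\right) - 13\right) = 2 \left(\left(I^{2} + \left(3 I + 1\right) I\right) - 13\right) = 2 \left(\left(I^{2} + \left(1 + 3 I\right) I\right) - 13\right) = 2 \left(\left(I^{2} + I \left(1 + 3 I\right)\right) - 13\right) = 2 \left(-13 + I^{2} + I \left(1 + 3 I\right)\right) = -26 + 2 I^{2} + 2 I \left(1 + 3 I\right)$)
$\left(-1\right) 3 \left(-3\right) - d{\left(11 \right)} = \left(-1\right) 3 \left(-3\right) - \left(-26 + 2 \cdot 11 + 8 \cdot 11^{2}\right) = \left(-3\right) \left(-3\right) - \left(-26 + 22 + 8 \cdot 121\right) = 9 - \left(-26 + 22 + 968\right) = 9 - 964 = -955$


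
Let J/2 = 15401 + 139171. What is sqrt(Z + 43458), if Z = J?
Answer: 3*sqrt(39178) ≈ 593.80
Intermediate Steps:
J = 309144 (J = 2*(15401 + 139171) = 2*154572 = 309144)
Z = 309144
sqrt(Z + 43458) = sqrt(309144 + 43458) = sqrt(352602) = 3*sqrt(39178)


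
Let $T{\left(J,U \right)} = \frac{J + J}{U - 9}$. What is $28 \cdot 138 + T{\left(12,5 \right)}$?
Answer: $3858$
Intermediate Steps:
$T{\left(J,U \right)} = \frac{2 J}{-9 + U}$
$28 \cdot 138 + T{\left(12,5 \right)} = 28 \cdot 138 + 2 \cdot 12 \frac{1}{-9 + 5} = 3864 + 2 \cdot 12 \frac{1}{-4} = 3864 + 2 \cdot 12 \left(- \frac{1}{4}\right) = 3864 - 6 = 3858$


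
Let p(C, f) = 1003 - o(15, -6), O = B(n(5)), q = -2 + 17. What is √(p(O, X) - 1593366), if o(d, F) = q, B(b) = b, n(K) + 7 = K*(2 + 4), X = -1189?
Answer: I*√1592378 ≈ 1261.9*I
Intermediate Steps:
n(K) = -7 + 6*K (n(K) = -7 + K*(2 + 4) = -7 + K*6 = -7 + 6*K)
q = 15
O = 23 (O = -7 + 6*5 = -7 + 30 = 23)
o(d, F) = 15
p(C, f) = 988 (p(C, f) = 1003 - 1*15 = 1003 - 15 = 988)
√(p(O, X) - 1593366) = √(988 - 1593366) = √(-1592378) = I*√1592378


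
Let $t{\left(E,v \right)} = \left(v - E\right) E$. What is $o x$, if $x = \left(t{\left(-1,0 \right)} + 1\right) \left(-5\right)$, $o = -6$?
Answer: $0$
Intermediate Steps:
$t{\left(E,v \right)} = E \left(v - E\right)$
$x = 0$ ($x = \left(- (0 - -1) + 1\right) \left(-5\right) = \left(- (0 + 1) + 1\right) \left(-5\right) = \left(\left(-1\right) 1 + 1\right) \left(-5\right) = \left(-1 + 1\right) \left(-5\right) = 0 \left(-5\right) = 0$)
$o x = \left(-6\right) 0 = 0$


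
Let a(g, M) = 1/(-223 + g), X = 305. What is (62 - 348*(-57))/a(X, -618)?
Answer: 1631636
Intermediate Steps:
(62 - 348*(-57))/a(X, -618) = (62 - 348*(-57))/(1/(-223 + 305)) = (62 + 19836)/(1/82) = 19898/(1/82) = 19898*82 = 1631636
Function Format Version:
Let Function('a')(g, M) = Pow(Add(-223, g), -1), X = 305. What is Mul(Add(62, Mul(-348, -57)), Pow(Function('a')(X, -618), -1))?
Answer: 1631636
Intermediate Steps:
Mul(Add(62, Mul(-348, -57)), Pow(Function('a')(X, -618), -1)) = Mul(Add(62, Mul(-348, -57)), Pow(Pow(Add(-223, 305), -1), -1)) = Mul(Add(62, 19836), Pow(Pow(82, -1), -1)) = Mul(19898, Pow(Rational(1, 82), -1)) = Mul(19898, 82) = 1631636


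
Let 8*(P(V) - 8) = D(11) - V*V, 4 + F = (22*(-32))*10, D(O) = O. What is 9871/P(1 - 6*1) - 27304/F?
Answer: 69701974/44025 ≈ 1583.2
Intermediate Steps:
F = -7044 (F = -4 + (22*(-32))*10 = -4 - 704*10 = -4 - 7040 = -7044)
P(V) = 75/8 - V²/8 (P(V) = 8 + (11 - V*V)/8 = 8 + (11 - V²)/8 = 8 + (11/8 - V²/8) = 75/8 - V²/8)
9871/P(1 - 6*1) - 27304/F = 9871/(75/8 - (1 - 6*1)²/8) - 27304/(-7044) = 9871/(75/8 - (1 - 6)²/8) - 27304*(-1/7044) = 9871/(75/8 - ⅛*(-5)²) + 6826/1761 = 9871/(75/8 - ⅛*25) + 6826/1761 = 9871/(75/8 - 25/8) + 6826/1761 = 9871/(25/4) + 6826/1761 = 9871*(4/25) + 6826/1761 = 39484/25 + 6826/1761 = 69701974/44025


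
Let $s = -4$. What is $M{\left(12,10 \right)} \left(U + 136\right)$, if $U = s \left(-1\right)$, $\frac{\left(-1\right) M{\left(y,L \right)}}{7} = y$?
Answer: $-11760$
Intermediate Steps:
$M{\left(y,L \right)} = - 7 y$
$U = 4$ ($U = \left(-4\right) \left(-1\right) = 4$)
$M{\left(12,10 \right)} \left(U + 136\right) = \left(-7\right) 12 \left(4 + 136\right) = \left(-84\right) 140 = -11760$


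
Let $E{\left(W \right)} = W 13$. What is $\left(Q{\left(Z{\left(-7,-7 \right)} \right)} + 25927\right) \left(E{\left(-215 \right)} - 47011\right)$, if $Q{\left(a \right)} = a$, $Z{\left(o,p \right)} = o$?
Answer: $-1290971520$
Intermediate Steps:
$E{\left(W \right)} = 13 W$
$\left(Q{\left(Z{\left(-7,-7 \right)} \right)} + 25927\right) \left(E{\left(-215 \right)} - 47011\right) = \left(-7 + 25927\right) \left(13 \left(-215\right) - 47011\right) = 25920 \left(-2795 - 47011\right) = 25920 \left(-49806\right) = -1290971520$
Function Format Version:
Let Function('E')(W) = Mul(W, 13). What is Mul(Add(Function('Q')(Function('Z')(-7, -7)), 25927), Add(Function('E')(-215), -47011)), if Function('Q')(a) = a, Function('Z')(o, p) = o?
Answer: -1290971520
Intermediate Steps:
Function('E')(W) = Mul(13, W)
Mul(Add(Function('Q')(Function('Z')(-7, -7)), 25927), Add(Function('E')(-215), -47011)) = Mul(Add(-7, 25927), Add(Mul(13, -215), -47011)) = Mul(25920, Add(-2795, -47011)) = Mul(25920, -49806) = -1290971520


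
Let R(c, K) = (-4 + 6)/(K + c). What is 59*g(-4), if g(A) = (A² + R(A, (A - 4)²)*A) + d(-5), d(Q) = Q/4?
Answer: 51743/60 ≈ 862.38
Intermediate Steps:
R(c, K) = 2/(K + c)
d(Q) = Q/4 (d(Q) = Q*(¼) = Q/4)
g(A) = -5/4 + A² + 2*A/(A + (-4 + A)²) (g(A) = (A² + (2/((A - 4)² + A))*A) + (¼)*(-5) = (A² + (2/((-4 + A)² + A))*A) - 5/4 = (A² + (2/(A + (-4 + A)²))*A) - 5/4 = (A² + 2*A/(A + (-4 + A)²)) - 5/4 = -5/4 + A² + 2*A/(A + (-4 + A)²))
59*g(-4) = 59*((2*(-4) + (-5 + 4*(-4)²)*(-4 + (-4 - 4)²)/4)/(-4 + (-4 - 4)²)) = 59*((-8 + (-5 + 4*16)*(-4 + (-8)²)/4)/(-4 + (-8)²)) = 59*((-8 + (-5 + 64)*(-4 + 64)/4)/(-4 + 64)) = 59*((-8 + (¼)*59*60)/60) = 59*((-8 + 885)/60) = 59*((1/60)*877) = 59*(877/60) = 51743/60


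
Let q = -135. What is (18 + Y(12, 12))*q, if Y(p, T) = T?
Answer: -4050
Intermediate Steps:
(18 + Y(12, 12))*q = (18 + 12)*(-135) = 30*(-135) = -4050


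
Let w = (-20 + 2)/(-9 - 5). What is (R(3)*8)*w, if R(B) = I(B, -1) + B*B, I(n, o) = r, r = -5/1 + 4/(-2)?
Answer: 144/7 ≈ 20.571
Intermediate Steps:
r = -7 (r = -5*1 + 4*(-½) = -5 - 2 = -7)
I(n, o) = -7
w = 9/7 (w = -18/(-14) = -18*(-1/14) = 9/7 ≈ 1.2857)
R(B) = -7 + B² (R(B) = -7 + B*B = -7 + B²)
(R(3)*8)*w = ((-7 + 3²)*8)*(9/7) = ((-7 + 9)*8)*(9/7) = (2*8)*(9/7) = 16*(9/7) = 144/7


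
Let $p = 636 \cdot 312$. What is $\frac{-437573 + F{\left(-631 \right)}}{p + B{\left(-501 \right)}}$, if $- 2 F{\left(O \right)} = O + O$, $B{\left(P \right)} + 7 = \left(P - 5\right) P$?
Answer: $- \frac{436942}{451931} \approx -0.96683$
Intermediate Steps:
$B{\left(P \right)} = -7 + P \left(-5 + P\right)$ ($B{\left(P \right)} = -7 + \left(P - 5\right) P = -7 + \left(-5 + P\right) P = -7 + P \left(-5 + P\right)$)
$p = 198432$
$F{\left(O \right)} = - O$ ($F{\left(O \right)} = - \frac{O + O}{2} = - \frac{2 O}{2} = - O$)
$\frac{-437573 + F{\left(-631 \right)}}{p + B{\left(-501 \right)}} = \frac{-437573 - -631}{198432 - \left(-2498 - 251001\right)} = \frac{-437573 + 631}{198432 + \left(-7 + 251001 + 2505\right)} = - \frac{436942}{198432 + 253499} = - \frac{436942}{451931}$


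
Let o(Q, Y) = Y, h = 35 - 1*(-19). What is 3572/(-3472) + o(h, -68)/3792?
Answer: -107665/102858 ≈ -1.0467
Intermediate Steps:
h = 54 (h = 35 + 19 = 54)
3572/(-3472) + o(h, -68)/3792 = 3572/(-3472) - 68/3792 = 3572*(-1/3472) - 68*1/3792 = -893/868 - 17/948 = -107665/102858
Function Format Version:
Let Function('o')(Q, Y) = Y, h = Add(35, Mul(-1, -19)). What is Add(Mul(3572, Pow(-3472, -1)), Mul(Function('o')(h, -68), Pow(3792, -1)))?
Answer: Rational(-107665, 102858) ≈ -1.0467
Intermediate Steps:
h = 54 (h = Add(35, 19) = 54)
Add(Mul(3572, Pow(-3472, -1)), Mul(Function('o')(h, -68), Pow(3792, -1))) = Add(Mul(3572, Pow(-3472, -1)), Mul(-68, Pow(3792, -1))) = Add(Mul(3572, Rational(-1, 3472)), Mul(-68, Rational(1, 3792))) = Add(Rational(-893, 868), Rational(-17, 948)) = Rational(-107665, 102858)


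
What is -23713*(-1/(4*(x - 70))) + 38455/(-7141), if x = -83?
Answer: -192868993/4370292 ≈ -44.132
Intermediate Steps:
-23713*(-1/(4*(x - 70))) + 38455/(-7141) = -23713*(-1/(4*(-83 - 70))) + 38455/(-7141) = -23713/((-153*(-4))) + 38455*(-1/7141) = -23713/612 - 38455/7141 = -192868993/4370292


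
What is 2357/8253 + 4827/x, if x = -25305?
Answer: 943174/9944865 ≈ 0.094840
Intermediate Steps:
2357/8253 + 4827/x = 2357/8253 + 4827/(-25305) = 2357*(1/8253) + 4827*(-1/25305) = 2357/8253 - 1609/8435 = 943174/9944865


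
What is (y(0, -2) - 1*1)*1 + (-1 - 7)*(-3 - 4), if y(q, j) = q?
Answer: 55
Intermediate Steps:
(y(0, -2) - 1*1)*1 + (-1 - 7)*(-3 - 4) = (0 - 1*1)*1 + (-1 - 7)*(-3 - 4) = (0 - 1)*1 - 8*(-7) = -1*1 + 56 = -1 + 56 = 55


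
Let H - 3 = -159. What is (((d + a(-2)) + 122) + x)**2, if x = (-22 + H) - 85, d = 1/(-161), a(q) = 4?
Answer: 486555364/25921 ≈ 18771.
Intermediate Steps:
d = -1/161 ≈ -0.0062112
H = -156 (H = 3 - 159 = -156)
x = -263 (x = (-22 - 156) - 85 = -178 - 85 = -263)
(((d + a(-2)) + 122) + x)**2 = (((-1/161 + 4) + 122) - 263)**2 = ((643/161 + 122) - 263)**2 = (20285/161 - 263)**2 = (-22058/161)**2 = 486555364/25921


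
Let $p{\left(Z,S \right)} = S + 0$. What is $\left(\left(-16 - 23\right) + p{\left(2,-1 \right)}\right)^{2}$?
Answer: $1600$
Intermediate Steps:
$p{\left(Z,S \right)} = S$
$\left(\left(-16 - 23\right) + p{\left(2,-1 \right)}\right)^{2} = \left(\left(-16 - 23\right) - 1\right)^{2} = \left(-39 - 1\right)^{2} = \left(-40\right)^{2} = 1600$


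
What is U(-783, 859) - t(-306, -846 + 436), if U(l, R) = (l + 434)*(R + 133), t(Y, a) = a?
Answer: -345798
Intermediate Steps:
U(l, R) = (133 + R)*(434 + l) (U(l, R) = (434 + l)*(133 + R) = (133 + R)*(434 + l))
U(-783, 859) - t(-306, -846 + 436) = (57722 + 133*(-783) + 434*859 + 859*(-783)) - (-846 + 436) = (57722 - 104139 + 372806 - 672597) - 1*(-410) = -346208 + 410 = -345798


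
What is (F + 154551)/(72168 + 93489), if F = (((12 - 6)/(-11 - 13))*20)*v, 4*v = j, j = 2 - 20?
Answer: 103049/110438 ≈ 0.93309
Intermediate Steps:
j = -18
v = -9/2 (v = (1/4)*(-18) = -9/2 ≈ -4.5000)
F = 45/2 (F = (((12 - 6)/(-11 - 13))*20)*(-9/2) = ((6/(-24))*20)*(-9/2) = ((6*(-1/24))*20)*(-9/2) = -1/4*20*(-9/2) = -5*(-9/2) = 45/2 ≈ 22.500)
(F + 154551)/(72168 + 93489) = (45/2 + 154551)/(72168 + 93489) = (309147/2)/165657 = (309147/2)*(1/165657) = 103049/110438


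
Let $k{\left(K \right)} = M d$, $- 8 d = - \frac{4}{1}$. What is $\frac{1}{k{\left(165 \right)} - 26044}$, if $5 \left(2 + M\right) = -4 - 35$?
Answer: $- \frac{10}{260489} \approx -3.8389 \cdot 10^{-5}$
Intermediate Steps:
$d = \frac{1}{2}$ ($d = - \frac{\left(-4\right) 1^{-1}}{8} = - \frac{\left(-4\right) 1}{8} = \left(- \frac{1}{8}\right) \left(-4\right) = \frac{1}{2} \approx 0.5$)
$M = - \frac{49}{5}$ ($M = -2 + \frac{-4 - 35}{5} = -2 + \frac{1}{5} \left(-39\right) = -2 - \frac{39}{5} = - \frac{49}{5} \approx -9.8$)
$k{\left(K \right)} = - \frac{49}{10}$ ($k{\left(K \right)} = \left(- \frac{49}{5}\right) \frac{1}{2} = - \frac{49}{10}$)
$\frac{1}{k{\left(165 \right)} - 26044} = \frac{1}{- \frac{49}{10} - 26044} = \frac{1}{- \frac{260489}{10}} = - \frac{10}{260489}$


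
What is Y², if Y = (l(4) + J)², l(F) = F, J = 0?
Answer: 256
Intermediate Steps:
Y = 16 (Y = (4 + 0)² = 4² = 16)
Y² = 16² = 256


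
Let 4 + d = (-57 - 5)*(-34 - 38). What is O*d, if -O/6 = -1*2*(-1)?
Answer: -53520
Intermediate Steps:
O = -12 (O = -6*(-1*2)*(-1) = -(-12)*(-1) = -6*2 = -12)
d = 4460 (d = -4 + (-57 - 5)*(-34 - 38) = -4 - 62*(-72) = -4 + 4464 = 4460)
O*d = -12*4460 = -53520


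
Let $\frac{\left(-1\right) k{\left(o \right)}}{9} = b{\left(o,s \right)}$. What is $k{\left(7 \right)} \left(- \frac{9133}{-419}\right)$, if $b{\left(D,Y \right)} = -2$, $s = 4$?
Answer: $\frac{164394}{419} \approx 392.35$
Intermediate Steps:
$k{\left(o \right)} = 18$ ($k{\left(o \right)} = \left(-9\right) \left(-2\right) = 18$)
$k{\left(7 \right)} \left(- \frac{9133}{-419}\right) = 18 \left(- \frac{9133}{-419}\right) = 18 \left(\left(-9133\right) \left(- \frac{1}{419}\right)\right) = 18 \cdot \frac{9133}{419} = \frac{164394}{419}$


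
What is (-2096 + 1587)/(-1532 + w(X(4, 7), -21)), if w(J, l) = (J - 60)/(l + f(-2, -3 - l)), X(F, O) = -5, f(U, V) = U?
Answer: 11707/35171 ≈ 0.33286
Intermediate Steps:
w(J, l) = (-60 + J)/(-2 + l) (w(J, l) = (J - 60)/(l - 2) = (-60 + J)/(-2 + l))
(-2096 + 1587)/(-1532 + w(X(4, 7), -21)) = (-2096 + 1587)/(-1532 + (-60 - 5)/(-2 - 21)) = -509/(-1532 - 65/(-23)) = -509/(-1532 - 1/23*(-65)) = -509/(-1532 + 65/23) = -509/(-35171/23) = -509*(-23/35171) = 11707/35171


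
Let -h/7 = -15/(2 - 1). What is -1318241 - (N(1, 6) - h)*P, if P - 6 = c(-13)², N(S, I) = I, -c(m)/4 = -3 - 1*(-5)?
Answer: -1311311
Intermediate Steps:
c(m) = -8 (c(m) = -4*(-3 - 1*(-5)) = -4*(-3 + 5) = -4*2 = -8)
P = 70 (P = 6 + (-8)² = 6 + 64 = 70)
h = 105 (h = -(-105)/(2 - 1) = -(-105)/1 = -(-105) = -7*(-15) = 105)
-1318241 - (N(1, 6) - h)*P = -1318241 - (6 - 1*105)*70 = -1318241 - (6 - 105)*70 = -1318241 - (-99)*70 = -1318241 - 1*(-6930) = -1318241 + 6930 = -1311311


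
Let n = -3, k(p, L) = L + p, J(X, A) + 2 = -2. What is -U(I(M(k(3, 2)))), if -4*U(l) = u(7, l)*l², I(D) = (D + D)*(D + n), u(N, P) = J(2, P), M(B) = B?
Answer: -400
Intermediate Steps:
J(X, A) = -4 (J(X, A) = -2 - 2 = -4)
u(N, P) = -4
I(D) = 2*D*(-3 + D) (I(D) = (D + D)*(D - 3) = (2*D)*(-3 + D) = 2*D*(-3 + D))
U(l) = l² (U(l) = -(-1)*l² = l²)
-U(I(M(k(3, 2)))) = -(2*(2 + 3)*(-3 + (2 + 3)))² = -(2*5*(-3 + 5))² = -(2*5*2)² = -1*20² = -1*400 = -400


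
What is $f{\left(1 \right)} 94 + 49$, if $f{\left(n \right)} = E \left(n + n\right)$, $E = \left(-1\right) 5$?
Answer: $-891$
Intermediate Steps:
$E = -5$
$f{\left(n \right)} = - 10 n$ ($f{\left(n \right)} = - 5 \left(n + n\right) = - 5 \cdot 2 n = - 10 n$)
$f{\left(1 \right)} 94 + 49 = \left(-10\right) 1 \cdot 94 + 49 = \left(-10\right) 94 + 49 = -940 + 49 = -891$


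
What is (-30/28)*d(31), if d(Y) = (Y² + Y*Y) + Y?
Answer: -4185/2 ≈ -2092.5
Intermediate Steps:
d(Y) = Y + 2*Y² (d(Y) = (Y² + Y²) + Y = 2*Y² + Y = Y + 2*Y²)
(-30/28)*d(31) = (-30/28)*(31*(1 + 2*31)) = (-30*1/28)*(31*(1 + 62)) = -465*63/14 = -15/14*1953 = -4185/2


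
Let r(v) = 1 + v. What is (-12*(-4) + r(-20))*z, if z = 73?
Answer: 2117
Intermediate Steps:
(-12*(-4) + r(-20))*z = (-12*(-4) + (1 - 20))*73 = (48 - 19)*73 = 29*73 = 2117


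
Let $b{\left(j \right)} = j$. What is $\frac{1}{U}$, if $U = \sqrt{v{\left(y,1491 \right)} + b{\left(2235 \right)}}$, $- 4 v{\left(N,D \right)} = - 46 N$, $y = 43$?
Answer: $\frac{\sqrt{10918}}{5459} \approx 0.019141$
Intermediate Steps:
$v{\left(N,D \right)} = \frac{23 N}{2}$ ($v{\left(N,D \right)} = - \frac{\left(-46\right) N}{4} = \frac{23 N}{2}$)
$U = \frac{\sqrt{10918}}{2}$ ($U = \sqrt{\frac{23}{2} \cdot 43 + 2235} = \sqrt{\frac{989}{2} + 2235} = \sqrt{\frac{5459}{2}} = \frac{\sqrt{10918}}{2} \approx 52.245$)
$\frac{1}{U} = \frac{1}{\frac{1}{2} \sqrt{10918}} = \frac{\sqrt{10918}}{5459}$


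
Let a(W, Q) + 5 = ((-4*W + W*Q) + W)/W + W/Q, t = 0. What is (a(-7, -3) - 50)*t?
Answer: 0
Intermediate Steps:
a(W, Q) = -5 + W/Q + (-3*W + Q*W)/W (a(W, Q) = -5 + (((-4*W + W*Q) + W)/W + W/Q) = -5 + (((-4*W + Q*W) + W)/W + W/Q) = -5 + ((-3*W + Q*W)/W + W/Q) = -5 + (W/Q + (-3*W + Q*W)/W) = -5 + W/Q + (-3*W + Q*W)/W)
(a(-7, -3) - 50)*t = ((-8 - 3 - 7/(-3)) - 50)*0 = ((-8 - 3 - 7*(-⅓)) - 50)*0 = ((-8 - 3 + 7/3) - 50)*0 = (-26/3 - 50)*0 = -176/3*0 = 0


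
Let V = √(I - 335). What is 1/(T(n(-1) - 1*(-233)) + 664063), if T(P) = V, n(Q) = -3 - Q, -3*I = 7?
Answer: 1992189/1322939004919 - 2*I*√759/1322939004919 ≈ 1.5059e-6 - 4.165e-11*I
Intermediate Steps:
I = -7/3 (I = -⅓*7 = -7/3 ≈ -2.3333)
V = 2*I*√759/3 (V = √(-7/3 - 335) = √(-1012/3) = 2*I*√759/3 ≈ 18.367*I)
T(P) = 2*I*√759/3
1/(T(n(-1) - 1*(-233)) + 664063) = 1/(2*I*√759/3 + 664063) = 1/(664063 + 2*I*√759/3)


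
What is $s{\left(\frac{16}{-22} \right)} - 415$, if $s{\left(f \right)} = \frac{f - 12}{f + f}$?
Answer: $- \frac{1625}{4} \approx -406.25$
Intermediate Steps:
$s{\left(f \right)} = \frac{-12 + f}{2 f}$
$s{\left(\frac{16}{-22} \right)} - 415 = \frac{-12 + \frac{16}{-22}}{2 \frac{16}{-22}} - 415 = \frac{-12 + 16 \left(- \frac{1}{22}\right)}{2 \cdot 16 \left(- \frac{1}{22}\right)} - 415 = \frac{-12 - \frac{8}{11}}{2 \left(- \frac{8}{11}\right)} - 415 = \frac{1}{2} \left(- \frac{11}{8}\right) \left(- \frac{140}{11}\right) - 415 = \frac{35}{4} - 415 = - \frac{1625}{4}$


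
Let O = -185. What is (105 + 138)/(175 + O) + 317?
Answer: 2927/10 ≈ 292.70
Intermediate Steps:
(105 + 138)/(175 + O) + 317 = (105 + 138)/(175 - 185) + 317 = 243/(-10) + 317 = 243*(-1/10) + 317 = -243/10 + 317 = 2927/10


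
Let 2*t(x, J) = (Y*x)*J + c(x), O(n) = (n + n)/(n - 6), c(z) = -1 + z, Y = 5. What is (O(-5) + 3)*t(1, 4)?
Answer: 430/11 ≈ 39.091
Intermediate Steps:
O(n) = 2*n/(-6 + n) (O(n) = (2*n)/(-6 + n) = 2*n/(-6 + n))
t(x, J) = -1/2 + x/2 + 5*J*x/2 (t(x, J) = ((5*x)*J + (-1 + x))/2 = (5*J*x + (-1 + x))/2 = (-1 + x + 5*J*x)/2 = -1/2 + x/2 + 5*J*x/2)
(O(-5) + 3)*t(1, 4) = (2*(-5)/(-6 - 5) + 3)*(-1/2 + (1/2)*1 + (5/2)*4*1) = (2*(-5)/(-11) + 3)*(-1/2 + 1/2 + 10) = (2*(-5)*(-1/11) + 3)*10 = (10/11 + 3)*10 = (43/11)*10 = 430/11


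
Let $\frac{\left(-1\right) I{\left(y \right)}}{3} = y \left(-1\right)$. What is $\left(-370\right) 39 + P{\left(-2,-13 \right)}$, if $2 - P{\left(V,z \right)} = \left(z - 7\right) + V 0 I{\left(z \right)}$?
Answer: $-14408$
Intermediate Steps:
$I{\left(y \right)} = 3 y$ ($I{\left(y \right)} = - 3 y \left(-1\right) = - 3 \left(- y\right) = 3 y$)
$P{\left(V,z \right)} = 9 - z$ ($P{\left(V,z \right)} = 2 - \left(\left(z - 7\right) + V 0 \cdot 3 z\right) = 2 - \left(\left(-7 + z\right) + 0 \cdot 3 z\right) = 2 - \left(\left(-7 + z\right) + 0\right) = 2 - \left(-7 + z\right) = 9 - z$)
$\left(-370\right) 39 + P{\left(-2,-13 \right)} = \left(-370\right) 39 + \left(9 - -13\right) = -14430 + \left(9 + 13\right) = -14430 + 22 = -14408$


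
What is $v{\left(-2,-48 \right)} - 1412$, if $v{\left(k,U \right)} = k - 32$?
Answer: $-1446$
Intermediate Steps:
$v{\left(k,U \right)} = -32 + k$
$v{\left(-2,-48 \right)} - 1412 = \left(-32 - 2\right) - 1412 = -34 - 1412 = -1446$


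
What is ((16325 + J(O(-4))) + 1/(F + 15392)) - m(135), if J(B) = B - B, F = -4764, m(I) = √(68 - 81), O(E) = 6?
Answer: 173502101/10628 - I*√13 ≈ 16325.0 - 3.6056*I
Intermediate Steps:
m(I) = I*√13 (m(I) = √(-13) = I*√13)
J(B) = 0
((16325 + J(O(-4))) + 1/(F + 15392)) - m(135) = ((16325 + 0) + 1/(-4764 + 15392)) - I*√13 = (16325 + 1/10628) - I*√13 = 173502101/10628 - I*√13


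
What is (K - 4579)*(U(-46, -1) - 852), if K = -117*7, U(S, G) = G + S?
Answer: 4852802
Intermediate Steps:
K = -819
(K - 4579)*(U(-46, -1) - 852) = (-819 - 4579)*((-1 - 46) - 852) = -5398*(-47 - 852) = -5398*(-899) = 4852802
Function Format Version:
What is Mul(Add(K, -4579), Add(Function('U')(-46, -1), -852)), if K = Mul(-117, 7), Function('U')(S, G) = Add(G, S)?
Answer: 4852802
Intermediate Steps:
K = -819
Mul(Add(K, -4579), Add(Function('U')(-46, -1), -852)) = Mul(Add(-819, -4579), Add(Add(-1, -46), -852)) = Mul(-5398, Add(-47, -852)) = Mul(-5398, -899) = 4852802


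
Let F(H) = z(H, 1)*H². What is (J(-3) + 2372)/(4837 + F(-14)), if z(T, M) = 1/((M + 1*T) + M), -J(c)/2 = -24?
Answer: 3630/7231 ≈ 0.50201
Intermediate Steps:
J(c) = 48 (J(c) = -2*(-24) = 48)
z(T, M) = 1/(T + 2*M) (z(T, M) = 1/((M + T) + M) = 1/(T + 2*M))
F(H) = H²/(2 + H) (F(H) = H²/(H + 2*1) = H²/(H + 2) = H²/(2 + H))
(J(-3) + 2372)/(4837 + F(-14)) = (48 + 2372)/(4837 + (-14)²/(2 - 14)) = 2420/(4837 + 196/(-12)) = 2420/(4837 + 196*(-1/12)) = 2420/(4837 - 49/3) = 2420/(14462/3) = 2420*(3/14462) = 3630/7231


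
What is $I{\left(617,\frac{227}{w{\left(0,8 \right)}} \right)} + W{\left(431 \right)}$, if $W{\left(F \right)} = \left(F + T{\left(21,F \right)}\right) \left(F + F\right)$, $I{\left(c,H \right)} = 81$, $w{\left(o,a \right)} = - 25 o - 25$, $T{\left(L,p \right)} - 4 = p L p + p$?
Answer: $3363392195$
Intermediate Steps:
$T{\left(L,p \right)} = 4 + p + L p^{2}$ ($T{\left(L,p \right)} = 4 + \left(p L p + p\right) = 4 + \left(L p p + p\right) = 4 + \left(L p^{2} + p\right) = 4 + \left(p + L p^{2}\right) = 4 + p + L p^{2}$)
$w{\left(o,a \right)} = -25 - 25 o$
$W{\left(F \right)} = 2 F \left(4 + 2 F + 21 F^{2}\right)$ ($W{\left(F \right)} = \left(F + \left(4 + F + 21 F^{2}\right)\right) \left(F + F\right) = \left(4 + 2 F + 21 F^{2}\right) 2 F = 2 F \left(4 + 2 F + 21 F^{2}\right)$)
$I{\left(617,\frac{227}{w{\left(0,8 \right)}} \right)} + W{\left(431 \right)} = 81 + 2 \cdot 431 \left(4 + 2 \cdot 431 + 21 \cdot 431^{2}\right) = 81 + 2 \cdot 431 \left(4 + 862 + 21 \cdot 185761\right) = 81 + 2 \cdot 431 \left(4 + 862 + 3900981\right) = 81 + 2 \cdot 431 \cdot 3901847 = 81 + 3363392114 = 3363392195$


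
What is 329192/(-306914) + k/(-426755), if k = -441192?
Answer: -2538165236/65488542035 ≈ -0.038757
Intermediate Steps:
329192/(-306914) + k/(-426755) = 329192/(-306914) - 441192/(-426755) = 329192*(-1/306914) - 441192*(-1/426755) = -164596/153457 + 441192/426755 = -2538165236/65488542035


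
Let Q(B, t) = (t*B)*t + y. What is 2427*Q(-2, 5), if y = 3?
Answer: -114069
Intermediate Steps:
Q(B, t) = 3 + B*t**2 (Q(B, t) = (t*B)*t + 3 = (B*t)*t + 3 = B*t**2 + 3 = 3 + B*t**2)
2427*Q(-2, 5) = 2427*(3 - 2*5**2) = 2427*(3 - 2*25) = 2427*(3 - 50) = 2427*(-47) = -114069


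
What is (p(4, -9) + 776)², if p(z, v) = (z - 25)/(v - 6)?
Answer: 15108769/25 ≈ 6.0435e+5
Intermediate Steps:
p(z, v) = (-25 + z)/(-6 + v)
(p(4, -9) + 776)² = ((-25 + 4)/(-6 - 9) + 776)² = (-21/(-15) + 776)² = (-1/15*(-21) + 776)² = (7/5 + 776)² = (3887/5)² = 15108769/25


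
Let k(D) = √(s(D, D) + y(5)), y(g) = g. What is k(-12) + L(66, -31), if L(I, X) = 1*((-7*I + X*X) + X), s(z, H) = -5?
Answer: 468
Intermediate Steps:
k(D) = 0 (k(D) = √(-5 + 5) = √0 = 0)
L(I, X) = X + X² - 7*I (L(I, X) = 1*((-7*I + X²) + X) = 1*((X² - 7*I) + X) = 1*(X + X² - 7*I) = X + X² - 7*I)
k(-12) + L(66, -31) = 0 + (-31 + (-31)² - 7*66) = 0 + (-31 + 961 - 462) = 0 + 468 = 468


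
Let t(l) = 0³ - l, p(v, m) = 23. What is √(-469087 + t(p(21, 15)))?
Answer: I*√469110 ≈ 684.92*I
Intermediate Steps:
t(l) = -l (t(l) = 0 - l = -l)
√(-469087 + t(p(21, 15))) = √(-469087 - 1*23) = √(-469087 - 23) = √(-469110) = I*√469110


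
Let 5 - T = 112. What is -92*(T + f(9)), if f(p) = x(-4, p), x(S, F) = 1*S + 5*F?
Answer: 6072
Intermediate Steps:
T = -107 (T = 5 - 1*112 = 5 - 112 = -107)
x(S, F) = S + 5*F
f(p) = -4 + 5*p
-92*(T + f(9)) = -92*(-107 + (-4 + 5*9)) = -92*(-107 + (-4 + 45)) = -92*(-107 + 41) = -92*(-66) = 6072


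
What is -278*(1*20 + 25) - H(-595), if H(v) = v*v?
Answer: -366535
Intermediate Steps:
H(v) = v²
-278*(1*20 + 25) - H(-595) = -278*(1*20 + 25) - 1*(-595)² = -278*(20 + 25) - 1*354025 = -278*45 - 354025 = -12510 - 354025 = -366535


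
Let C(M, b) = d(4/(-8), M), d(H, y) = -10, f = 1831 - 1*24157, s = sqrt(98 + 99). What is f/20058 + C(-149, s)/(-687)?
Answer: -2522897/2296641 ≈ -1.0985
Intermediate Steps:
s = sqrt(197) ≈ 14.036
f = -22326 (f = 1831 - 24157 = -22326)
C(M, b) = -10
f/20058 + C(-149, s)/(-687) = -22326/20058 - 10/(-687) = -22326*1/20058 - 10*(-1/687) = -3721/3343 + 10/687 = -2522897/2296641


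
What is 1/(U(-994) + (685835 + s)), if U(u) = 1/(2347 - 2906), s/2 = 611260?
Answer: 559/1066770444 ≈ 5.2401e-7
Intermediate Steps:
s = 1222520 (s = 2*611260 = 1222520)
U(u) = -1/559 (U(u) = 1/(-559) = -1/559)
1/(U(-994) + (685835 + s)) = 1/(-1/559 + (685835 + 1222520)) = 1/(-1/559 + 1908355) = 1/(1066770444/559) = 559/1066770444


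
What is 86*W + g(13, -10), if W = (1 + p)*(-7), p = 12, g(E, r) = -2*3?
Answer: -7832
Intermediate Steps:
g(E, r) = -6
W = -91 (W = (1 + 12)*(-7) = 13*(-7) = -91)
86*W + g(13, -10) = 86*(-91) - 6 = -7826 - 6 = -7832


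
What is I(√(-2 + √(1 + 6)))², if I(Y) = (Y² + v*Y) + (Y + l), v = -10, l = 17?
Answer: (15 + √7 - 9*√(-2 + √7))² ≈ 108.44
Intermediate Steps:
I(Y) = 17 + Y² - 9*Y (I(Y) = (Y² - 10*Y) + (Y + 17) = (Y² - 10*Y) + (17 + Y) = 17 + Y² - 9*Y)
I(√(-2 + √(1 + 6)))² = (17 + (√(-2 + √(1 + 6)))² - 9*√(-2 + √(1 + 6)))² = (17 + (√(-2 + √7))² - 9*√(-2 + √7))² = (17 + (-2 + √7) - 9*√(-2 + √7))² = (15 + √7 - 9*√(-2 + √7))²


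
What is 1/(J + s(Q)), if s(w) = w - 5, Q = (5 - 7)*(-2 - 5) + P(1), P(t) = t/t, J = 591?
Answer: 1/601 ≈ 0.0016639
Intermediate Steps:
P(t) = 1
Q = 15 (Q = (5 - 7)*(-2 - 5) + 1 = -2*(-7) + 1 = 14 + 1 = 15)
s(w) = -5 + w
1/(J + s(Q)) = 1/(591 + (-5 + 15)) = 1/(591 + 10) = 1/601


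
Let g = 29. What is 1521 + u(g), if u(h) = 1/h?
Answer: 44110/29 ≈ 1521.0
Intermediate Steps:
1521 + u(g) = 1521 + 1/29 = 44110/29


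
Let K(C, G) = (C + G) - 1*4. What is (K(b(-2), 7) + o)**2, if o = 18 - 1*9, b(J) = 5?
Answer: 289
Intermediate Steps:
K(C, G) = -4 + C + G (K(C, G) = (C + G) - 4 = -4 + C + G)
o = 9 (o = 18 - 9 = 9)
(K(b(-2), 7) + o)**2 = ((-4 + 5 + 7) + 9)**2 = (8 + 9)**2 = 17**2 = 289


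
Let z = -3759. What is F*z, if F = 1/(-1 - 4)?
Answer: 3759/5 ≈ 751.80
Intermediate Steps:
F = -1/5 (F = 1/(-5) = -1/5 ≈ -0.20000)
F*z = -1/5*(-3759) = 3759/5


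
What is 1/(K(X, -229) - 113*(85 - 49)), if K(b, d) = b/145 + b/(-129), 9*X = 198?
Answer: -18705/76092292 ≈ -0.00024582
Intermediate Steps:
X = 22 (X = (1/9)*198 = 22)
K(b, d) = -16*b/18705 (K(b, d) = b*(1/145) + b*(-1/129) = b/145 - b/129 = -16*b/18705)
1/(K(X, -229) - 113*(85 - 49)) = 1/(-16/18705*22 - 113*(85 - 49)) = 1/(-352/18705 - 113*36) = 1/(-352/18705 - 4068) = 1/(-76092292/18705) = -18705/76092292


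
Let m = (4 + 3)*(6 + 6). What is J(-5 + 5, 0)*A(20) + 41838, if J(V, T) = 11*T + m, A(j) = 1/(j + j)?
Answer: 418401/10 ≈ 41840.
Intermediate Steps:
A(j) = 1/(2*j)
m = 84 (m = 7*12 = 84)
J(V, T) = 84 + 11*T (J(V, T) = 11*T + 84 = 84 + 11*T)
J(-5 + 5, 0)*A(20) + 41838 = (84 + 11*0)*((½)/20) + 41838 = (84 + 0)*((½)*(1/20)) + 41838 = 84*(1/40) + 41838 = 21/10 + 41838 = 418401/10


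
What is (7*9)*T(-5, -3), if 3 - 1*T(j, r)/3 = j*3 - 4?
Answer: 4158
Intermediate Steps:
T(j, r) = 21 - 9*j (T(j, r) = 9 - 3*(j*3 - 4) = 9 - 3*(3*j - 4) = 9 - 3*(-4 + 3*j) = 9 + (12 - 9*j) = 21 - 9*j)
(7*9)*T(-5, -3) = (7*9)*(21 - 9*(-5)) = 63*(21 + 45) = 63*66 = 4158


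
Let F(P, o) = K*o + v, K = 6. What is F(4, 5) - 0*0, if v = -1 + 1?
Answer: 30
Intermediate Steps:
v = 0
F(P, o) = 6*o (F(P, o) = 6*o + 0 = 6*o)
F(4, 5) - 0*0 = 6*5 - 0*0 = 30 - 3*0 = 30 + 0 = 30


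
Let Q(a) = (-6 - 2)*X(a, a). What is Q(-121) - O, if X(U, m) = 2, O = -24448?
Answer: 24432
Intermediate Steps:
Q(a) = -16 (Q(a) = (-6 - 2)*2 = -8*2 = -16)
Q(-121) - O = -16 - 1*(-24448) = -16 + 24448 = 24432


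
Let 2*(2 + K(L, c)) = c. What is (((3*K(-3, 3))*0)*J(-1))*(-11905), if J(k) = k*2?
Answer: 0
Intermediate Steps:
K(L, c) = -2 + c/2
J(k) = 2*k
(((3*K(-3, 3))*0)*J(-1))*(-11905) = (((3*(-2 + (½)*3))*0)*(2*(-1)))*(-11905) = (((3*(-2 + 3/2))*0)*(-2))*(-11905) = (((3*(-½))*0)*(-2))*(-11905) = (-3/2*0*(-2))*(-11905) = (0*(-2))*(-11905) = 0*(-11905) = 0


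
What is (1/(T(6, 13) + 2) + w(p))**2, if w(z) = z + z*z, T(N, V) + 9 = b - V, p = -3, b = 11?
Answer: 2809/81 ≈ 34.679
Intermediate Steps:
T(N, V) = 2 - V (T(N, V) = -9 + (11 - V) = 2 - V)
w(z) = z + z**2
(1/(T(6, 13) + 2) + w(p))**2 = (1/((2 - 1*13) + 2) - 3*(1 - 3))**2 = (1/((2 - 13) + 2) - 3*(-2))**2 = (1/(-11 + 2) + 6)**2 = (1/(-9) + 6)**2 = (-1/9 + 6)**2 = (53/9)**2 = 2809/81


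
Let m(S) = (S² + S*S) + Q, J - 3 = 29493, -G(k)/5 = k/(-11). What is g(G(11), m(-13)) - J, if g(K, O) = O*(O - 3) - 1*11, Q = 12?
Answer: 91943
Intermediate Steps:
G(k) = 5*k/11 (G(k) = -5*k/(-11) = -5*k*(-1)/11 = -(-5)*k/11 = 5*k/11)
J = 29496 (J = 3 + 29493 = 29496)
m(S) = 12 + 2*S² (m(S) = (S² + S*S) + 12 = (S² + S²) + 12 = 2*S² + 12 = 12 + 2*S²)
g(K, O) = -11 + O*(-3 + O) (g(K, O) = O*(-3 + O) - 11 = -11 + O*(-3 + O))
g(G(11), m(-13)) - J = (-11 + (12 + 2*(-13)²)² - 3*(12 + 2*(-13)²)) - 1*29496 = (-11 + (12 + 2*169)² - 3*(12 + 2*169)) - 29496 = (-11 + (12 + 338)² - 3*(12 + 338)) - 29496 = (-11 + 350² - 3*350) - 29496 = (-11 + 122500 - 1050) - 29496 = 121439 - 29496 = 91943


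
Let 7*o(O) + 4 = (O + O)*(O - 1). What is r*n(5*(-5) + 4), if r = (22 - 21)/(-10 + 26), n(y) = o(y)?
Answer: 115/14 ≈ 8.2143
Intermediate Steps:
o(O) = -4/7 + 2*O*(-1 + O)/7 (o(O) = -4/7 + ((O + O)*(O - 1))/7 = -4/7 + ((2*O)*(-1 + O))/7 = -4/7 + (2*O*(-1 + O))/7 = -4/7 + 2*O*(-1 + O)/7)
n(y) = -4/7 - 2*y/7 + 2*y²/7
r = 1/16 ≈ 0.062500
r*n(5*(-5) + 4) = (-4/7 - 2*(5*(-5) + 4)/7 + 2*(5*(-5) + 4)²/7)/16 = (-4/7 - 2*(-25 + 4)/7 + 2*(-25 + 4)²/7)/16 = (-4/7 - 2/7*(-21) + (2/7)*(-21)²)/16 = (-4/7 + 6 + (2/7)*441)/16 = (-4/7 + 6 + 126)/16 = (1/16)*(920/7) = 115/14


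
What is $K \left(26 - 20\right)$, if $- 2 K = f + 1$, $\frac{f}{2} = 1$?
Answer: $-9$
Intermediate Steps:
$f = 2$ ($f = 2 \cdot 1 = 2$)
$K = - \frac{3}{2}$ ($K = - \frac{2 + 1}{2} = \left(- \frac{1}{2}\right) 3 = - \frac{3}{2} \approx -1.5$)
$K \left(26 - 20\right) = - \frac{3 \left(26 - 20\right)}{2} = \left(- \frac{3}{2}\right) 6 = -9$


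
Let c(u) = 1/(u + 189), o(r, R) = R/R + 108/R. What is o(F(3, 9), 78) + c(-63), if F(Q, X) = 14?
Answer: 3919/1638 ≈ 2.3926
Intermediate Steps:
o(r, R) = 1 + 108/R
c(u) = 1/(189 + u)
o(F(3, 9), 78) + c(-63) = (108 + 78)/78 + 1/(189 - 63) = (1/78)*186 + 1/126 = 31/13 + 1/126 = 3919/1638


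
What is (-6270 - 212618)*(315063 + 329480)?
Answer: -141082728184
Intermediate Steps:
(-6270 - 212618)*(315063 + 329480) = -218888*644543 = -141082728184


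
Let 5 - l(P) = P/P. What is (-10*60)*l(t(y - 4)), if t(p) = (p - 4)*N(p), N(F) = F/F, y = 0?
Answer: -2400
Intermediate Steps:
N(F) = 1
t(p) = -4 + p (t(p) = (p - 4)*1 = (-4 + p)*1 = -4 + p)
l(P) = 4 (l(P) = 5 - P/P = 5 - 1*1 = 5 - 1 = 4)
(-10*60)*l(t(y - 4)) = -10*60*4 = -600*4 = -2400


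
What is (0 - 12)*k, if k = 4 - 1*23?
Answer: 228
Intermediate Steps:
k = -19 (k = 4 - 23 = -19)
(0 - 12)*k = (0 - 12)*(-19) = -12*(-19) = 228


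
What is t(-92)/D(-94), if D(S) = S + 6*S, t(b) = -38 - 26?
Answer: 32/329 ≈ 0.097264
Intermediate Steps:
t(b) = -64
D(S) = 7*S
t(-92)/D(-94) = -64/(7*(-94)) = -64/(-658) = -64*(-1/658) = 32/329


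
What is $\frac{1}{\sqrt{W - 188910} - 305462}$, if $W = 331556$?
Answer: $- \frac{152731}{46653445399} - \frac{\sqrt{142646}}{93306890798} \approx -3.2778 \cdot 10^{-6}$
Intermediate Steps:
$\frac{1}{\sqrt{W - 188910} - 305462} = \frac{1}{\sqrt{331556 - 188910} - 305462} = \frac{1}{\sqrt{142646} - 305462} = \frac{1}{-305462 + \sqrt{142646}}$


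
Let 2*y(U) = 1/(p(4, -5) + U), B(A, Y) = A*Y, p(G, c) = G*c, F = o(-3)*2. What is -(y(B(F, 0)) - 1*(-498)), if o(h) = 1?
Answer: -19919/40 ≈ -497.98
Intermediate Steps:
F = 2 (F = 1*2 = 2)
y(U) = 1/(2*(-20 + U)) (y(U) = 1/(2*(4*(-5) + U)) = 1/(2*(-20 + U)))
-(y(B(F, 0)) - 1*(-498)) = -(1/(2*(-20 + 2*0)) - 1*(-498)) = -(1/(2*(-20 + 0)) + 498) = -((½)/(-20) + 498) = -((½)*(-1/20) + 498) = -(-1/40 + 498) = -1*19919/40 = -19919/40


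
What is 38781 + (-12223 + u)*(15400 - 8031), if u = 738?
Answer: -84594184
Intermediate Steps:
38781 + (-12223 + u)*(15400 - 8031) = 38781 + (-12223 + 738)*(15400 - 8031) = 38781 - 11485*7369 = 38781 - 84632965 = -84594184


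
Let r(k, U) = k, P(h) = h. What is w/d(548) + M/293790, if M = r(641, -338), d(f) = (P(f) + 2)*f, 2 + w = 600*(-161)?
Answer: -128125019/402492300 ≈ -0.31833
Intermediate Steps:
w = -96602 (w = -2 + 600*(-161) = -2 - 96600 = -96602)
d(f) = f*(2 + f) (d(f) = (f + 2)*f = (2 + f)*f = f*(2 + f))
M = 641
w/d(548) + M/293790 = -96602*1/(548*(2 + 548)) + 641/293790 = -96602/(548*550) + 641*(1/293790) = -96602/301400 + 641/293790 = -96602*1/301400 + 641/293790 = -4391/13700 + 641/293790 = -128125019/402492300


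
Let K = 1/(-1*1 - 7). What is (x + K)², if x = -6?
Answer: 2401/64 ≈ 37.516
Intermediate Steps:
K = -⅛ (K = 1/(-1 - 7) = 1/(-8) = -⅛ ≈ -0.12500)
(x + K)² = (-6 - ⅛)² = (-49/8)² = 2401/64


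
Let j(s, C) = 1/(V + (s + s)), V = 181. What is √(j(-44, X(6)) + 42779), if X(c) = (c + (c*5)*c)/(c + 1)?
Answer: 4*√23124729/93 ≈ 206.83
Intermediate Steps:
X(c) = (c + 5*c²)/(1 + c) (X(c) = (c + (5*c)*c)/(1 + c) = (c + 5*c²)/(1 + c))
j(s, C) = 1/(181 + 2*s) (j(s, C) = 1/(181 + (s + s)) = 1/(181 + 2*s))
√(j(-44, X(6)) + 42779) = √(1/(181 + 2*(-44)) + 42779) = √(1/(181 - 88) + 42779) = √(1/93 + 42779) = √(3978448/93) = 4*√23124729/93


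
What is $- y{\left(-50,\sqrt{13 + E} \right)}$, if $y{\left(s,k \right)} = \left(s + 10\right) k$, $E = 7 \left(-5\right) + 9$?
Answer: $40 i \sqrt{13} \approx 144.22 i$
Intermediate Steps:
$E = -26$ ($E = -35 + 9 = -26$)
$y{\left(s,k \right)} = k \left(10 + s\right)$ ($y{\left(s,k \right)} = \left(10 + s\right) k = k \left(10 + s\right)$)
$- y{\left(-50,\sqrt{13 + E} \right)} = - \sqrt{13 - 26} \left(10 - 50\right) = - \sqrt{-13} \left(-40\right) = - i \sqrt{13} \left(-40\right) = - \left(-40\right) i \sqrt{13} = 40 i \sqrt{13}$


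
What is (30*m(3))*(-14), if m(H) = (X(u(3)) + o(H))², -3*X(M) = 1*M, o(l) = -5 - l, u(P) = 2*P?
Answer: -42000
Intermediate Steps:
X(M) = -M/3
m(H) = (-7 - H)² (m(H) = (-2*3/3 + (-5 - H))² = (-⅓*6 + (-5 - H))² = (-2 + (-5 - H))² = (-7 - H)²)
(30*m(3))*(-14) = (30*(7 + 3)²)*(-14) = (30*10²)*(-14) = (30*100)*(-14) = 3000*(-14) = -42000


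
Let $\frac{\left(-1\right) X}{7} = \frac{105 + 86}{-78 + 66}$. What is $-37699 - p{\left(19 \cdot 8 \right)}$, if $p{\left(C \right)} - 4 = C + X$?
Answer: $- \frac{455597}{12} \approx -37966.0$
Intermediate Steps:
$X = \frac{1337}{12}$ ($X = - 7 \frac{105 + 86}{-78 + 66} = - 7 \frac{191}{-12} = - 7 \cdot 191 \left(- \frac{1}{12}\right) = \left(-7\right) \left(- \frac{191}{12}\right) = \frac{1337}{12} \approx 111.42$)
$p{\left(C \right)} = \frac{1385}{12} + C$ ($p{\left(C \right)} = 4 + \left(C + \frac{1337}{12}\right) = 4 + \left(\frac{1337}{12} + C\right) = \frac{1385}{12} + C$)
$-37699 - p{\left(19 \cdot 8 \right)} = -37699 - \left(\frac{1385}{12} + 19 \cdot 8\right) = -37699 - \left(\frac{1385}{12} + 152\right) = -37699 - \frac{3209}{12} = - \frac{455597}{12}$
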